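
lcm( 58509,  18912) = 1872288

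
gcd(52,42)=2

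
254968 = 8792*29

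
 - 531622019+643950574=112328555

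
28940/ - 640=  - 1447/32 = - 45.22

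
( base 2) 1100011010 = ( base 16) 31a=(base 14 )40a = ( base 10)794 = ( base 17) 2CC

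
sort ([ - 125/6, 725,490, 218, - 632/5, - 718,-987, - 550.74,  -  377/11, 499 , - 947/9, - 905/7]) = [-987, - 718, - 550.74,  -  905/7, - 632/5 , - 947/9, - 377/11, - 125/6,218 , 490,499,725]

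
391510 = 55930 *7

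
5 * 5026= 25130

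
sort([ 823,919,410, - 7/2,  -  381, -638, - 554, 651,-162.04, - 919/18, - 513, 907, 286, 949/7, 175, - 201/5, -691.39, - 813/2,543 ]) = [ - 691.39,-638, - 554,-513,  -  813/2, -381 , - 162.04, - 919/18, -201/5 ,-7/2, 949/7, 175, 286, 410,  543 , 651, 823, 907,919]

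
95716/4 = 23929 = 23929.00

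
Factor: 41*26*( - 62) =  -  66092=-  2^2*13^1 * 31^1*41^1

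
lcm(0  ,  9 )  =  0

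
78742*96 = 7559232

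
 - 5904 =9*(-656 ) 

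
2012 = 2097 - 85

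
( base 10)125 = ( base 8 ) 175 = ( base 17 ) 76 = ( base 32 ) 3T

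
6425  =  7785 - 1360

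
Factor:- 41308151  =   -29^1* 31^1  *45949^1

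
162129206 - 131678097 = 30451109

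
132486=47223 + 85263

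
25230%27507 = 25230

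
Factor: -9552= -2^4 * 3^1 * 199^1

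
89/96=89/96  =  0.93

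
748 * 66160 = 49487680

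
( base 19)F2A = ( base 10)5463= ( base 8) 12527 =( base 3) 21111100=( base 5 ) 133323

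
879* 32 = 28128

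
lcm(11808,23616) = 23616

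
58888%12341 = 9524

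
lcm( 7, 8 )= 56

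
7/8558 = 7/8558 = 0.00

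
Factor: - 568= - 2^3*71^1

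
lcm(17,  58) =986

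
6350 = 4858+1492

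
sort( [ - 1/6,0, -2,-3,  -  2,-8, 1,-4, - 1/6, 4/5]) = [ - 8,-4, - 3 ,-2, -2, - 1/6,-1/6,  0,4/5,  1 ] 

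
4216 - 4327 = -111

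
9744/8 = 1218=1218.00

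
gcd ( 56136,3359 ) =1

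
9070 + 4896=13966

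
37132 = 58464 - 21332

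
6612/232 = 28 + 1/2 = 28.50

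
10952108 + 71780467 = 82732575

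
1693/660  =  2 + 373/660 =2.57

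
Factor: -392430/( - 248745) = 254/161 = 2^1*7^( - 1)*23^( - 1 )*127^1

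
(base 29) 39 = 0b1100000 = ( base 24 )40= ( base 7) 165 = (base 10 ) 96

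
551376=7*78768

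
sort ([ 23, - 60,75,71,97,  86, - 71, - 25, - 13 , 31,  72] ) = [ - 71, - 60, - 25,- 13,23, 31,71,72,75,86,97] 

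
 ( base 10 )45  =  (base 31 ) 1e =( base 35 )1a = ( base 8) 55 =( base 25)1K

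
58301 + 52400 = 110701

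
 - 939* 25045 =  - 23517255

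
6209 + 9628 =15837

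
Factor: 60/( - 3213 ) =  - 20/1071 = - 2^2*3^ ( - 2 ) *5^1*7^ ( - 1 )*17^( - 1)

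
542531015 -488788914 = 53742101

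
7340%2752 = 1836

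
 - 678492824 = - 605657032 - 72835792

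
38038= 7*5434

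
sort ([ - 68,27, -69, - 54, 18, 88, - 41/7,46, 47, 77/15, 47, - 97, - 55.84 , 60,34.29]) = [ - 97, - 69, - 68, - 55.84, - 54, - 41/7 , 77/15, 18, 27, 34.29, 46, 47,47, 60, 88 ]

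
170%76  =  18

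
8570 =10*857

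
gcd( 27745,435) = 5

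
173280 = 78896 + 94384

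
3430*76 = 260680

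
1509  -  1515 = - 6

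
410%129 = 23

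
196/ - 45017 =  - 28/6431 = -0.00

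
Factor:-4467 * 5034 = -2^1*3^2*839^1*1489^1 =- 22486878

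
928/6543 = 928/6543  =  0.14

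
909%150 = 9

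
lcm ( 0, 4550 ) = 0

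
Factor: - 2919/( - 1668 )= 2^( - 2 )*7^1 = 7/4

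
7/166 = 7/166 = 0.04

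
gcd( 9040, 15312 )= 16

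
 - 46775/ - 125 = 1871/5 = 374.20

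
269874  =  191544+78330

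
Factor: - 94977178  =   - 2^1 * 113^1*420253^1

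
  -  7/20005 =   -  7/20005=- 0.00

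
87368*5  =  436840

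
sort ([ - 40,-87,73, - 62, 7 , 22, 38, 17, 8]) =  [ - 87 ,-62, - 40 , 7, 8,17, 22 , 38, 73] 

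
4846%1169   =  170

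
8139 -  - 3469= 11608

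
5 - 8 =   -  3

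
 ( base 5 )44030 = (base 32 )2u7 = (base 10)3015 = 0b101111000111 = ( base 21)6HC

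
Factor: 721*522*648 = 2^4 * 3^6 * 7^1*  29^1*103^1 = 243882576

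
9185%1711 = 630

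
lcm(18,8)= 72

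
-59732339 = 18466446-78198785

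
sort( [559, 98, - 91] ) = [ - 91, 98, 559]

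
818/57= 14+20/57  =  14.35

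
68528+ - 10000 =58528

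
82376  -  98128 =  - 15752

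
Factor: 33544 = 2^3*7^1*599^1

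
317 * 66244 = 20999348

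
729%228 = 45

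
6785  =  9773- 2988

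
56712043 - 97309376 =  - 40597333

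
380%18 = 2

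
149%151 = 149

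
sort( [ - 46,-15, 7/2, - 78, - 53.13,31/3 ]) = [ - 78, -53.13, - 46, - 15, 7/2,31/3]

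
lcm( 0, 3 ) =0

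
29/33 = 29/33 =0.88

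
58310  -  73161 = - 14851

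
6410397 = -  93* ( -68929 )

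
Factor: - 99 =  - 3^2*11^1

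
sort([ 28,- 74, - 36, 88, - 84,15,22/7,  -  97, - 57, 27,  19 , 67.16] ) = [ - 97,-84, - 74, - 57, - 36, 22/7,15,19 , 27,28, 67.16, 88 ] 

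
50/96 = 25/48 = 0.52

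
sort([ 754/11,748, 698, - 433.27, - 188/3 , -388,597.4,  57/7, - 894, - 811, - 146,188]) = [ - 894,  -  811, - 433.27, - 388, - 146, - 188/3, 57/7, 754/11,188,597.4,  698,748] 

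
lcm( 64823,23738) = 1685398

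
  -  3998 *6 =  - 23988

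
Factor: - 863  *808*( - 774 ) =2^4 * 3^2*43^1*101^1*863^1 = 539713296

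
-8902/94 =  - 95+14/47=- 94.70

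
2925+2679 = 5604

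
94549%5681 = 3653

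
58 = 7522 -7464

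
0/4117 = 0 = 0.00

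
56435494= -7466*( - 7559) 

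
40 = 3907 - 3867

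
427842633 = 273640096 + 154202537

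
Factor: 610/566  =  5^1*61^1 * 283^ ( - 1) = 305/283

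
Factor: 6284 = 2^2 * 1571^1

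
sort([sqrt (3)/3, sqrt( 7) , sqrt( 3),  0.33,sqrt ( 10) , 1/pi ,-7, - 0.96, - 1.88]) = [-7 ,- 1.88,- 0.96,1/pi, 0.33,sqrt( 3)/3 , sqrt( 3),  sqrt(7),sqrt( 10 )]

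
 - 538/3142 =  - 1 + 1302/1571=- 0.17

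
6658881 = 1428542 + 5230339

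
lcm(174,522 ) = 522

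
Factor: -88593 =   -  3^1*29531^1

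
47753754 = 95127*502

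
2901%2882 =19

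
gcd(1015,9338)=203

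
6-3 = 3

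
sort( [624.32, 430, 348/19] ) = [ 348/19, 430,  624.32] 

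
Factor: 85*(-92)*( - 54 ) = 2^3 * 3^3*5^1* 17^1*23^1 = 422280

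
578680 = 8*72335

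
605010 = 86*7035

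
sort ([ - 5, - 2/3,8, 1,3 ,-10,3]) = [  -  10, - 5,  -  2/3, 1,3, 3 , 8]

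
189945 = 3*63315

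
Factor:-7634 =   -  2^1*11^1*347^1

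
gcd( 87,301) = 1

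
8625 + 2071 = 10696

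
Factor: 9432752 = 2^4*7^1*84221^1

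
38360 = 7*5480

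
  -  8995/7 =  - 1285 = - 1285.00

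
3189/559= 5 + 394/559 = 5.70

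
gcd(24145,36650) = 5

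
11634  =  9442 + 2192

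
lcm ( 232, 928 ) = 928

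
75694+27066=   102760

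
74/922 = 37/461 = 0.08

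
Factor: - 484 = -2^2 * 11^2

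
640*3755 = 2403200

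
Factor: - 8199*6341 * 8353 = - 434271292227 = -3^2 * 17^1*373^1*911^1*8353^1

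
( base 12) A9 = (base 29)4d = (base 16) 81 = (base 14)93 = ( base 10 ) 129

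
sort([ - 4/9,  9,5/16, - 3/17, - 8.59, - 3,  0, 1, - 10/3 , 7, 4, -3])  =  [ - 8.59,-10/3 , - 3, - 3, - 4/9, - 3/17,0, 5/16,1, 4,7,  9 ]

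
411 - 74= 337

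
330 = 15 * 22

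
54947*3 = 164841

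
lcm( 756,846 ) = 35532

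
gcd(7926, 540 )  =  6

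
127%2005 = 127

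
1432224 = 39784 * 36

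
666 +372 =1038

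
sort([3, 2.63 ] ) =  [2.63,  3 ] 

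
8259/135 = 2753/45 = 61.18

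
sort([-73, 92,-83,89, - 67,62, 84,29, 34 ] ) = [- 83, - 73 , - 67,  29, 34,62, 84, 89,92 ] 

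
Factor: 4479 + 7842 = 3^2*37^2=   12321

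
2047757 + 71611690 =73659447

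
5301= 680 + 4621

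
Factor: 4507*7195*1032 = 33465556680 = 2^3*3^1*5^1*43^1*1439^1*4507^1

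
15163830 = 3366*4505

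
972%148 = 84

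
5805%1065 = 480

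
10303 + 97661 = 107964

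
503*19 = 9557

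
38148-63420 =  - 25272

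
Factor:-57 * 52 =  - 2964 = - 2^2*3^1* 13^1*19^1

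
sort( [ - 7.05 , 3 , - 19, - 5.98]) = [ - 19, - 7.05,-5.98 , 3 ] 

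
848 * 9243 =7838064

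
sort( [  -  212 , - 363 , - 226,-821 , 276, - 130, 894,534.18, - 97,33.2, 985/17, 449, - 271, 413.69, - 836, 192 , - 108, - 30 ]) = [ -836, - 821,-363, -271, - 226,-212, - 130 , - 108 , - 97, - 30, 33.2,  985/17, 192 , 276, 413.69, 449,  534.18, 894 ] 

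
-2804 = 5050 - 7854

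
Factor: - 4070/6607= - 2^1 *5^1*11^1*37^1 * 6607^( -1) 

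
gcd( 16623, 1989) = 9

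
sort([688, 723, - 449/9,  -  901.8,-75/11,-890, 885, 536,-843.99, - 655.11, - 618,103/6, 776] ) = [  -  901.8,-890 , - 843.99,  -  655.11,-618, - 449/9, - 75/11,103/6, 536,688, 723, 776, 885 ] 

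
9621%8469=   1152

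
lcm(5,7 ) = 35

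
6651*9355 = 62220105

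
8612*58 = 499496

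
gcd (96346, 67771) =1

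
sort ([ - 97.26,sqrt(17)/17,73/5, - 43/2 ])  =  [ - 97.26, - 43/2, sqrt( 17 ) /17, 73/5]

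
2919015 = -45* ( - 64867) 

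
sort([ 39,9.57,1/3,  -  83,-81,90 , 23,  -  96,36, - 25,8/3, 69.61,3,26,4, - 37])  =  [  -  96, - 83, - 81, -37,-25 , 1/3,  8/3, 3, 4, 9.57,  23, 26 , 36 , 39,69.61, 90]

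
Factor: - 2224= - 2^4*139^1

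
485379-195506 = 289873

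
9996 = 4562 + 5434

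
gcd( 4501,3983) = 7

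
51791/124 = 417  +  83/124= 417.67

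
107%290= 107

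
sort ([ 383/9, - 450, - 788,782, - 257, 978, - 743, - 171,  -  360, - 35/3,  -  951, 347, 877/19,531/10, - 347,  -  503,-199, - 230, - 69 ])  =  [ - 951, - 788,  -  743, - 503, - 450, - 360, - 347,-257, -230 , - 199, - 171 , - 69, - 35/3,383/9,877/19,531/10,  347,782,  978]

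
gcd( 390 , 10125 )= 15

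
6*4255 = 25530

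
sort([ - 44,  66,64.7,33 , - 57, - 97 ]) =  [ - 97, - 57, - 44,33,64.7,  66 ]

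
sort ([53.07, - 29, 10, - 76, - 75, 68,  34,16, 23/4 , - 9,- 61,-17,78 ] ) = [ - 76,- 75 , - 61 , -29, - 17, - 9,  23/4, 10 , 16,34,53.07, 68,78]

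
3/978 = 1/326 =0.00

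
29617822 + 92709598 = 122327420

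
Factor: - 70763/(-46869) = 3^( - 1 )*7^1*11^1*17^ ( - 1) = 77/51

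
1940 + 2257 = 4197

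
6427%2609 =1209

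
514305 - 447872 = 66433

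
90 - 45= 45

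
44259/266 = 166 + 103/266=166.39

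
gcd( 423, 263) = 1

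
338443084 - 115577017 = 222866067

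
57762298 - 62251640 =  - 4489342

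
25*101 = 2525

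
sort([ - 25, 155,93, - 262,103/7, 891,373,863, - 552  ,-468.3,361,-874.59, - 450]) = [ - 874.59, - 552, - 468.3,-450,-262, - 25,103/7,93,155, 361,373, 863,891 ]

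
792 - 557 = 235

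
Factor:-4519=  - 4519^1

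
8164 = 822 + 7342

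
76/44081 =76/44081 = 0.00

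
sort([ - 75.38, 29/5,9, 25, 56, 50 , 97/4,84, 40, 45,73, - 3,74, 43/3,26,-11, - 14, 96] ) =[  -  75.38, - 14,-11,-3, 29/5 , 9,43/3,97/4,  25, 26, 40 , 45, 50,56,73, 74,84, 96 ] 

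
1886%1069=817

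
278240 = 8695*32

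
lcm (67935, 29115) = 203805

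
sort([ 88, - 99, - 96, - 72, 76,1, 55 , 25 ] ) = [ - 99 , - 96, - 72 , 1,25,55, 76,  88]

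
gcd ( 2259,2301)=3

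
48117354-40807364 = 7309990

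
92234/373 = 247 + 103/373 = 247.28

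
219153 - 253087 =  - 33934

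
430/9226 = 215/4613=0.05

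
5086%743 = 628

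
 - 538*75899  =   -40833662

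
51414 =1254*41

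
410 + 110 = 520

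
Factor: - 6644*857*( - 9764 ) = 2^4 * 11^1*151^1*857^1*2441^1 = 55595317712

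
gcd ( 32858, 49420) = 14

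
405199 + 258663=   663862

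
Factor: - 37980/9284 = -3^2 * 5^1*11^(-1 ) = -45/11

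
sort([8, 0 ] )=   [0, 8]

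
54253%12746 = 3269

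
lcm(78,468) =468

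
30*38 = 1140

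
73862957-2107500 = 71755457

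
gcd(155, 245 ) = 5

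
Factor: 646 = 2^1*17^1*19^1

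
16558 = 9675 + 6883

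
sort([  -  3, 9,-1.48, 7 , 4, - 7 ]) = [- 7, - 3,-1.48, 4,7, 9]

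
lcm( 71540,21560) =1573880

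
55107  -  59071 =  - 3964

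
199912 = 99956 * 2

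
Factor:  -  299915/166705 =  - 19^1*41^1*433^( - 1 )  =  -  779/433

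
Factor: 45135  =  3^2*5^1 * 17^1*59^1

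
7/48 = 7/48 =0.15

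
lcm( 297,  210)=20790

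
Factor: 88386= 2^1*3^1*14731^1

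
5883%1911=150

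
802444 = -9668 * ( - 83) 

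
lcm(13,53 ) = 689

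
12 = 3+9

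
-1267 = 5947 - 7214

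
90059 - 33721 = 56338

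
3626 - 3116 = 510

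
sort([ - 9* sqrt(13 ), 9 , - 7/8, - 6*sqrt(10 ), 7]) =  [ - 9*sqrt(13), - 6*sqrt(10 ),-7/8, 7, 9]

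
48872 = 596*82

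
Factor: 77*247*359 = 6827821 = 7^1*11^1  *13^1*19^1*359^1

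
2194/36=1097/18 = 60.94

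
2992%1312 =368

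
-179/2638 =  - 1 + 2459/2638= - 0.07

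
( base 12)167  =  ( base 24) 97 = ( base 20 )b3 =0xdf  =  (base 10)223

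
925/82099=925/82099  =  0.01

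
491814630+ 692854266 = 1184668896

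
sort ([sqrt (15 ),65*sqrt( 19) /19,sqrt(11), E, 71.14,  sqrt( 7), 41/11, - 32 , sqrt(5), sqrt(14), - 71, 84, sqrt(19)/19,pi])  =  [ - 71, - 32,sqrt(19)/19,sqrt( 5), sqrt( 7), E,pi,sqrt(11),41/11,  sqrt(14 ), sqrt ( 15 ),65*sqrt( 19 )/19,71.14 , 84]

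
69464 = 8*8683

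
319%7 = 4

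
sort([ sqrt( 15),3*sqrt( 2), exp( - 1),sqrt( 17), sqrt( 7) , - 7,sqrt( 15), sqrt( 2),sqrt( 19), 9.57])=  [ - 7,exp( - 1), sqrt( 2),sqrt( 7), sqrt( 15),  sqrt(15),sqrt (17),3 * sqrt( 2 ), sqrt(  19),9.57]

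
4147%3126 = 1021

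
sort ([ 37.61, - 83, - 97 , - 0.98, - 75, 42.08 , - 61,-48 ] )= [ - 97, - 83, -75,  -  61 ,  -  48, - 0.98, 37.61, 42.08]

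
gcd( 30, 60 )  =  30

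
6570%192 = 42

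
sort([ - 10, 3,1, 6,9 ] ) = [ - 10,1,3, 6, 9]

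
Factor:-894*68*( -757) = 2^3 * 3^1*17^1 * 149^1*757^1 = 46019544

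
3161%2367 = 794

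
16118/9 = 16118/9 = 1790.89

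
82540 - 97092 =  - 14552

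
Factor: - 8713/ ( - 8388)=2^ ( - 2)*3^( - 2 )*233^( -1) *8713^1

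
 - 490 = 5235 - 5725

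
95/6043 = 95/6043 = 0.02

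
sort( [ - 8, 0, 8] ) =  [ - 8,0, 8 ]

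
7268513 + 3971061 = 11239574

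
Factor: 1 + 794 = 795 = 3^1*5^1*53^1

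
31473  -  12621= 18852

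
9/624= 3/208  =  0.01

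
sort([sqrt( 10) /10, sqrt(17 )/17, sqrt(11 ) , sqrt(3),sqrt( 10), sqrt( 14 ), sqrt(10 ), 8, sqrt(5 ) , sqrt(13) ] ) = [sqrt(17) /17, sqrt( 10)/10, sqrt( 3), sqrt(5),sqrt( 10 ), sqrt( 10),sqrt( 11),  sqrt( 13), sqrt( 14), 8 ] 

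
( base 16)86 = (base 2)10000110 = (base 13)A4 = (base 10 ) 134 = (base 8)206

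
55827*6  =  334962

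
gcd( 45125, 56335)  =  95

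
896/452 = 224/113 = 1.98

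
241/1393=241/1393 = 0.17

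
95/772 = 95/772  =  0.12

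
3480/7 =3480/7 = 497.14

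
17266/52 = 8633/26 = 332.04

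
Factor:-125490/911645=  - 25098/182329 = -  2^1*3^1 *7^( - 2)  *47^1*61^( - 2)*89^1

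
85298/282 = 302 + 67/141 = 302.48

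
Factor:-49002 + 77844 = 28842 = 2^1*3^1 * 11^1*19^1*23^1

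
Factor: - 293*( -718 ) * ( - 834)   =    -  175451916  =  - 2^2*3^1*139^1*293^1*359^1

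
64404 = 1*64404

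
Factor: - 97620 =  - 2^2*3^1*5^1 * 1627^1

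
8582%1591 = 627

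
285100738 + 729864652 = 1014965390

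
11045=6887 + 4158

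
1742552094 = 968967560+773584534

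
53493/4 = 13373 + 1/4=13373.25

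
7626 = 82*93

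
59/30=1 + 29/30 =1.97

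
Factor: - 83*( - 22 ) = 2^1*11^1*83^1= 1826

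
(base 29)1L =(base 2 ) 110010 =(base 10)50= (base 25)20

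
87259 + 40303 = 127562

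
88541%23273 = 18722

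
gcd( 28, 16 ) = 4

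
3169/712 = 3169/712 =4.45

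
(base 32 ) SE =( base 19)29H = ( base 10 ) 910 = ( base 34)QQ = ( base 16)38E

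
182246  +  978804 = 1161050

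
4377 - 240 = 4137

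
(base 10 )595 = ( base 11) 4a1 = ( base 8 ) 1123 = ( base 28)l7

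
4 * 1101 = 4404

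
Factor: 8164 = 2^2 * 13^1*157^1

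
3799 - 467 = 3332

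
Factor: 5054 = 2^1*7^1*19^2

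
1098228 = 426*2578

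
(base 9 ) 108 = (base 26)3B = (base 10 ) 89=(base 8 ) 131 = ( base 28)35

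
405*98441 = 39868605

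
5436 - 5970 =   -  534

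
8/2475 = 8/2475=0.00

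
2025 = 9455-7430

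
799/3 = 266 + 1/3=266.33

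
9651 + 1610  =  11261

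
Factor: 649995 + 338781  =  2^3*  3^2*31^1*443^1 =988776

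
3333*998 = 3326334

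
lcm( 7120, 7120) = 7120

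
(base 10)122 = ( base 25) 4M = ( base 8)172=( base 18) 6e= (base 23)57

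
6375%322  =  257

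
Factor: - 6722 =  - 2^1*3361^1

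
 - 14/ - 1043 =2/149 = 0.01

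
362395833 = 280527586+81868247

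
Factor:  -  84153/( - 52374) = 2^(  -  1)*7^( - 1 )*29^( - 1)*43^(-1 )*28051^1 = 28051/17458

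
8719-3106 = 5613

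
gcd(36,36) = 36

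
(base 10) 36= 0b100100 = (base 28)18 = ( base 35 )11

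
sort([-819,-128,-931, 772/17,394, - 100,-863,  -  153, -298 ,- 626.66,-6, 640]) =[ - 931,-863,- 819, - 626.66, - 298,-153, - 128, - 100 ,-6,772/17,  394,640 ] 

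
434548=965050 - 530502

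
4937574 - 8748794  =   - 3811220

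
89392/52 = 1719 + 1/13 = 1719.08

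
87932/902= 43966/451 = 97.49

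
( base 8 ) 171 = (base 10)121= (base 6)321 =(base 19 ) 67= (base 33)3m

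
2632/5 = 2632/5= 526.40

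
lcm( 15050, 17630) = 617050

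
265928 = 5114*52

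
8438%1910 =798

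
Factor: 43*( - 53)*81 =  - 3^4 * 43^1*53^1 = -  184599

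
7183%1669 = 507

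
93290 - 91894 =1396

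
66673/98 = 66673/98= 680.34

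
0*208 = 0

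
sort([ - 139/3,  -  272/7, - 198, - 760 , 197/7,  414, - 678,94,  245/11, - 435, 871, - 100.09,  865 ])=[ - 760, - 678, - 435, - 198, - 100.09,-139/3, - 272/7 , 245/11,197/7,94,414,865,871]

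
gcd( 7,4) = 1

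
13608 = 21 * 648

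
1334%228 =194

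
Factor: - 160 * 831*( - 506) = 67277760 = 2^6 * 3^1*5^1*11^1*23^1*  277^1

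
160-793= - 633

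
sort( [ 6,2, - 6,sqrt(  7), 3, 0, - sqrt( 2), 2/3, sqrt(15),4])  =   [ - 6,-sqrt ( 2),0, 2/3, 2,sqrt(7 ) , 3,  sqrt(15),4,6] 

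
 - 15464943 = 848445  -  16313388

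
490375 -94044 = 396331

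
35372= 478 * 74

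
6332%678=230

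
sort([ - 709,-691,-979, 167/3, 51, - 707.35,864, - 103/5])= [ - 979, - 709, - 707.35, - 691, -103/5 , 51,167/3,864 ] 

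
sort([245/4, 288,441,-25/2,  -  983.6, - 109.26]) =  [ - 983.6, - 109.26, - 25/2, 245/4,288, 441]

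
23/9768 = 23/9768 = 0.00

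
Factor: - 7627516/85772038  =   - 3813758/42886019= - 2^1*11^(- 1 ) * 13^1*17^( - 1 )*79^( - 1)*2903^( - 1)*146683^1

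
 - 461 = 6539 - 7000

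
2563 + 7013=9576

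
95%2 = 1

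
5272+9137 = 14409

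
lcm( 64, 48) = 192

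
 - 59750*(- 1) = 59750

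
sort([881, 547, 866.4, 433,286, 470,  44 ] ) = [44, 286, 433,470,547,866.4, 881] 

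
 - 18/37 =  - 1 + 19/37 = -0.49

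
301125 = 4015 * 75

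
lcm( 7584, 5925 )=189600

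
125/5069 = 125/5069 = 0.02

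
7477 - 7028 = 449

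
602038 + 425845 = 1027883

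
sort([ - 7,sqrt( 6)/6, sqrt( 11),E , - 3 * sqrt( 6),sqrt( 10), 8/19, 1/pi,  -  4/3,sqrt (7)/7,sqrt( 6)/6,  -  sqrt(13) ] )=[ - 3*sqrt(6)  , - 7,-sqrt( 13), - 4/3, 1/pi, sqrt (7 )/7 , sqrt (6)/6,sqrt(6 )/6, 8/19, E,sqrt( 10) , sqrt(11) ] 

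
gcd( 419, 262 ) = 1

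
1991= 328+1663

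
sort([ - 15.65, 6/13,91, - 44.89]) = [  -  44.89 ,- 15.65,6/13  ,  91]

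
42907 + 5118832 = 5161739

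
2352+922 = 3274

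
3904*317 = 1237568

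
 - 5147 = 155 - 5302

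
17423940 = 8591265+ 8832675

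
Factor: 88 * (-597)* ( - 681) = 2^3*3^2 * 11^1*199^1* 227^1= 35777016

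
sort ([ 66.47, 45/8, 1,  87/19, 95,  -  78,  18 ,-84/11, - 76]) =[ - 78, - 76, - 84/11, 1, 87/19, 45/8, 18, 66.47, 95] 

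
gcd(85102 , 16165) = 1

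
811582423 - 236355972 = 575226451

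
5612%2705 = 202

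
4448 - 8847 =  - 4399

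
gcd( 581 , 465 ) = 1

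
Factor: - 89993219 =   -  89993219^1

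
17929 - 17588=341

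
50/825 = 2/33 = 0.06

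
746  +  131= 877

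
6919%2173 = 400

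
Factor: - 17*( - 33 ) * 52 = 2^2*3^1*11^1*13^1*17^1 = 29172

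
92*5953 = 547676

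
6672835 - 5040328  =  1632507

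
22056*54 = 1191024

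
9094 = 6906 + 2188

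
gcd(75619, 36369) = 1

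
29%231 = 29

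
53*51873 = 2749269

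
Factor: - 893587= - 37^1*24151^1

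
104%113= 104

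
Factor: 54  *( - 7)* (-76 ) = 28728 = 2^3*3^3 * 7^1*19^1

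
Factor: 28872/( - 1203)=-2^3*3^1 = - 24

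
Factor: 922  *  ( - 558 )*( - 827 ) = 2^2*3^2 *31^1*461^1*827^1 = 425471652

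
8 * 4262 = 34096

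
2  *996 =1992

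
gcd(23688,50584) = 8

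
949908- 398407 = 551501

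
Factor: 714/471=2^1*7^1* 17^1 * 157^( - 1) = 238/157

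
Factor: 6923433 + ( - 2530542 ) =3^2*29^1*16831^1 = 4392891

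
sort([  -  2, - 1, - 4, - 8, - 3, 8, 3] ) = [ -8, - 4,  -  3, - 2, - 1, 3, 8] 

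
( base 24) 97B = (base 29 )6ar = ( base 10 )5363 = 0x14f3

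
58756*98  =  5758088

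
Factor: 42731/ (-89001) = -3^( - 2)*11^(-1)*13^1 * 19^1* 29^ ( - 1)*31^( - 1 )*173^1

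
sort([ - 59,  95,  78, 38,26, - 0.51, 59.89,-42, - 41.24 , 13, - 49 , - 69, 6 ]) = [ - 69, - 59, - 49, - 42, -41.24 , - 0.51, 6,13, 26,38,  59.89,  78,95 ]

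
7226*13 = 93938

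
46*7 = 322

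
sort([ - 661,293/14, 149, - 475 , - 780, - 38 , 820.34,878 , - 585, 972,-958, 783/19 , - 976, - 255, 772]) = [ - 976 , - 958, - 780, - 661, - 585, - 475, - 255, - 38, 293/14,783/19,149, 772,820.34, 878,972]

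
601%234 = 133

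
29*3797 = 110113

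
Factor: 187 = 11^1*17^1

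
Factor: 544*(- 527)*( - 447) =2^5*3^1*17^2*31^1*149^1   =  128149536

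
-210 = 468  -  678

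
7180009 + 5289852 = 12469861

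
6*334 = 2004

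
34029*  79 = 2688291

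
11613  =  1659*7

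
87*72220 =6283140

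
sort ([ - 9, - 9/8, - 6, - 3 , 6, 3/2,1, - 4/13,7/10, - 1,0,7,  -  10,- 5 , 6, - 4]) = [ - 10, -9,  -  6,-5,-4,-3, - 9/8, - 1,  -  4/13,0, 7/10,1, 3/2,6,6, 7]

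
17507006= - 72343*( - 242)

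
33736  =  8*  4217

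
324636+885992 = 1210628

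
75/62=75/62=1.21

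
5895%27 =9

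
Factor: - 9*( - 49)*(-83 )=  - 3^2 * 7^2*83^1 = - 36603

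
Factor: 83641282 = 2^1*167^1*250423^1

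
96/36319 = 96/36319= 0.00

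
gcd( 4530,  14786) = 2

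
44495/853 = 52  +  139/853 = 52.16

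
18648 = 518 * 36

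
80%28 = 24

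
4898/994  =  4  +  461/497=4.93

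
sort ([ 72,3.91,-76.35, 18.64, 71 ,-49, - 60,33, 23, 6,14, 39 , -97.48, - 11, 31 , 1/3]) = [ - 97.48,-76.35, - 60, - 49, - 11,1/3, 3.91,6, 14, 18.64 , 23, 31, 33, 39, 71,72]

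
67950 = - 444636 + 512586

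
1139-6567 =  - 5428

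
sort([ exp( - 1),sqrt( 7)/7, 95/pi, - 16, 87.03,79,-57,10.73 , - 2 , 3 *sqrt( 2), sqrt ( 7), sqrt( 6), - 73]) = [-73, - 57, - 16, - 2, exp( - 1), sqrt(7)/7,sqrt( 6 ), sqrt(7), 3*sqrt( 2),10.73, 95/pi, 79, 87.03] 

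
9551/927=10  +  281/927 = 10.30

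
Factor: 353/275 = 5^( - 2 )*11^(  -  1)* 353^1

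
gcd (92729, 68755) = 1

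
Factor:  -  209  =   -11^1*19^1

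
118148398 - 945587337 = -827438939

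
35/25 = 7/5 = 1.40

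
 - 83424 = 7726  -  91150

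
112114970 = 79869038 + 32245932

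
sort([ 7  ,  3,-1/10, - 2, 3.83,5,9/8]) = [ - 2, - 1/10, 9/8,3, 3.83, 5, 7]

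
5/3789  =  5/3789 = 0.00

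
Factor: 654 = 2^1*3^1*109^1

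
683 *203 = 138649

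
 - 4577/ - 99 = 4577/99 = 46.23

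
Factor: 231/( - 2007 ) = -77/669 = -  3^( - 1)*7^1*11^1*223^ ( - 1 ) 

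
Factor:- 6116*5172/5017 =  - 31631952/5017 = - 2^4*3^1 * 11^1*29^ ( - 1 ) * 139^1 * 173^( - 1) * 431^1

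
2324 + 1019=3343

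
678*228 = 154584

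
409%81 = 4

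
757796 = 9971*76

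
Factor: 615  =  3^1  *5^1*41^1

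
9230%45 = 5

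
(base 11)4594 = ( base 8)13620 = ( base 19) GD9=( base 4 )1132100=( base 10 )6032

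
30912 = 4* 7728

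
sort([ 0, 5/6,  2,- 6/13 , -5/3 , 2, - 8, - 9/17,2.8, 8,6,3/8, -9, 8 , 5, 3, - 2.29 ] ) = [-9 ,-8,- 2.29, - 5/3  , - 9/17, - 6/13,0, 3/8 , 5/6,2, 2,2.8,3, 5,6, 8, 8]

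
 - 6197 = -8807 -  - 2610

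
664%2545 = 664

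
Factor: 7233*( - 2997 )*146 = -3164885946= - 2^1*3^5* 37^1 *73^1*2411^1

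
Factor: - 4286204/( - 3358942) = 2143102/1679471 = 2^1*13^1*139^1*593^1 *1679471^ ( - 1 ) 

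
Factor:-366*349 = -127734= - 2^1*3^1 * 61^1*349^1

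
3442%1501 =440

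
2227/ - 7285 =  - 2227/7285 = - 0.31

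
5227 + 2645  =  7872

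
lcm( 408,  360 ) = 6120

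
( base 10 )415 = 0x19f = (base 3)120101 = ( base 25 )GF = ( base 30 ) DP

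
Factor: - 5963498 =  - 2^1*17^1*43^1 * 4079^1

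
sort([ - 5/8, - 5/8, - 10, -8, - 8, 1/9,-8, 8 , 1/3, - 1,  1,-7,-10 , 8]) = [-10, - 10,-8, - 8, - 8, - 7, - 1, - 5/8, - 5/8,1/9, 1/3,1, 8,8]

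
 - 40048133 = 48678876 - 88727009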